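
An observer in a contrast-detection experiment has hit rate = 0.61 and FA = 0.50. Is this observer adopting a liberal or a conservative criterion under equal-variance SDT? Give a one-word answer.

z(H) = 0.279, z(FA) = 0.000
c = −½·(z(H) + z(FA)) = -0.1395
c < 0 → liberal criterion (biased toward responding “yes”).

liberal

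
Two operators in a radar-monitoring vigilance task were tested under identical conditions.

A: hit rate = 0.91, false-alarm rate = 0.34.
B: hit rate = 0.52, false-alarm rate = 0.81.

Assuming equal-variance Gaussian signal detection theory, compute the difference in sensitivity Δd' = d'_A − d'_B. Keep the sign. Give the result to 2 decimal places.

A: z(0.91) = 1.341, z(0.34) = -0.412, d' = 1.753
B: z(0.52) = 0.050, z(0.81) = 0.878, d' = -0.828
Δd' = d'_A − d'_B = 1.753 − (-0.828) = 2.581
A has the higher sensitivity.

Δd' = 2.58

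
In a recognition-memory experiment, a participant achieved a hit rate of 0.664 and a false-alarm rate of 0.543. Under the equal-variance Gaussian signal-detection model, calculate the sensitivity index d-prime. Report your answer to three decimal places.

d-prime = 0.315

z(H) = z(0.664) = 0.4234
z(FA) = z(0.543) = 0.1080
d' = z(H) − z(FA) = 0.4234 − 0.1080 = 0.3154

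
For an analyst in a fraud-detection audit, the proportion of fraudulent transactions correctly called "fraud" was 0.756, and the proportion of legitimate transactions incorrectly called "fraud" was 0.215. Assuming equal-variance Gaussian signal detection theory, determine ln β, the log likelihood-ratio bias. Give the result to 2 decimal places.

ln β = 0.07

z(H) = z(0.756) = 0.693
z(FA) = z(0.215) = -0.789
ln β = −½·[z(H)² − z(FA)²] = −0.5 × (0.480 − 0.623) = 0.0715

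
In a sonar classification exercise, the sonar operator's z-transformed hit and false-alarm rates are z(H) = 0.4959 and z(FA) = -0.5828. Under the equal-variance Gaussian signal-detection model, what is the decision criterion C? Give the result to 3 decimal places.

c = −½·[z(H) + z(FA)] = −½·(0.4959 + (-0.5828)) = 0.04345

C = 0.043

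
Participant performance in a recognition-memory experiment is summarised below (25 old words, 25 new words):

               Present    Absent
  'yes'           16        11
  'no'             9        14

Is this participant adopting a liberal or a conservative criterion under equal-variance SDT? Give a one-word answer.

z(H) = 0.358, z(FA) = -0.151
c = −½·(z(H) + z(FA)) = -0.1035
c < 0 → liberal criterion (biased toward responding “yes”).

liberal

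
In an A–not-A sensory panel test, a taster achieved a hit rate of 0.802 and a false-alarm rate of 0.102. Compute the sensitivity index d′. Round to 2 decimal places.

z(H) = 0.849
z(FA) = -1.270
d' = z(H) − z(FA) = 0.849 − (-1.270) = 2.119

d′ = 2.12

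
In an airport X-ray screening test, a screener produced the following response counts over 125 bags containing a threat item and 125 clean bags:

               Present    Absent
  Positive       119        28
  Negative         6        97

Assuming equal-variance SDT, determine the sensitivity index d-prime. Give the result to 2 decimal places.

d-prime = 2.42

H = 119/125 = 0.9520
FA = 28/125 = 0.2240
z(H) = 1.6646
z(FA) = -0.7588
d' = z(H) − z(FA) = 1.6646 − (-0.7588) = 2.4234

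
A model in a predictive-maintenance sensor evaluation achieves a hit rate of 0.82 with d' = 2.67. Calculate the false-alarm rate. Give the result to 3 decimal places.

false-alarm rate = 0.040

z(hit rate) = z(0.82) = 0.9154
z(FA) = z(H) − d' = 0.9154 − 2.67 = -1.7546
false-alarm rate = Φ(-1.7546) = 0.0397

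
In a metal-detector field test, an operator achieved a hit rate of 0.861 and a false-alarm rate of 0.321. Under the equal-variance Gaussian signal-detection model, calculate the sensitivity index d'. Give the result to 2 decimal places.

d' = 1.55

z(H) = z(0.861) = 1.085
z(FA) = z(0.321) = -0.465
d' = z(H) − z(FA) = 1.085 − (-0.465) = 1.550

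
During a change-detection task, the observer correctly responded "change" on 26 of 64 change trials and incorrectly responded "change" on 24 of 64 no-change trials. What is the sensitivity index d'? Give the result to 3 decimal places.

H = 26/64 = 0.4062
FA = 24/64 = 0.3750
z(0.4062) = -0.2373, z(0.3750) = -0.3186
d' = z(H) − z(FA) = -0.2373 − (-0.3186) = 0.0813

d' = 0.081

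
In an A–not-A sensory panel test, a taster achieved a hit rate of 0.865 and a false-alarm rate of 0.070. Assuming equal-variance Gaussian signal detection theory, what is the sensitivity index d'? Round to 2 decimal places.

z(H) = z(0.865) = 1.103
z(FA) = z(0.070) = -1.476
d' = z(H) − z(FA) = 1.103 − (-1.476) = 2.579

d' = 2.58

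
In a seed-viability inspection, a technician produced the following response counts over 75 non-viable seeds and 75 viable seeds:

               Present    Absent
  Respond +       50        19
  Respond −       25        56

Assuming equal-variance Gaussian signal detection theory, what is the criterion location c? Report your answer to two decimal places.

H = 50/75 = 0.6667
FA = 19/75 = 0.2533
Φ⁻¹(H) = 0.431
Φ⁻¹(FA) = -0.664
c = −½·[z(H) + z(FA)] = −0.5 × (0.431 + (-0.664)) = 0.1165
c > 0: the technician has a conservative response bias.

c = 0.12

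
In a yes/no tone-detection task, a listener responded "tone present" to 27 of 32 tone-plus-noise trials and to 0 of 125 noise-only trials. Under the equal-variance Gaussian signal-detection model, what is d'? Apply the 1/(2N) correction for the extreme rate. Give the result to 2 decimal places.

The false-alarm rate is 0/125 = 0, so apply the 1/(2N) correction: FA → 1/(2·125) = 0.00400.
z(H) = z(0.84375) = 1.010
z(FA) = z(0.00400) = -2.652
d' = 1.010 − (-2.652) = 3.662

d' = 3.66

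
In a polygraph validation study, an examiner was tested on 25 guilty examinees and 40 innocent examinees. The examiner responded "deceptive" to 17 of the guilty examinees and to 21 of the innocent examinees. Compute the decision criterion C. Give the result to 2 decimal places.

H = 17/25 = 0.6800
FA = 21/40 = 0.5250
z(H) = z(0.6800) = 0.468
z(FA) = z(0.5250) = 0.063
c = −½·[z(H) + z(FA)] = −0.5 × (0.468 + 0.063) = -0.2655
c < 0: the examiner has a liberal response bias.

C = -0.27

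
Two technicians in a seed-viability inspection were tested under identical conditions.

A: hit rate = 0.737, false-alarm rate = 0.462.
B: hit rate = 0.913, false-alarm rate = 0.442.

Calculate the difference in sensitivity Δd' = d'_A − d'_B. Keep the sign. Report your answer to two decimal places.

Δd' = -0.78

A: z(0.737) = 0.634, z(0.462) = -0.095, d' = 0.729
B: z(0.913) = 1.359, z(0.442) = -0.146, d' = 1.505
Δd' = d'_A − d'_B = 0.729 − 1.505 = -0.776
B has the higher sensitivity.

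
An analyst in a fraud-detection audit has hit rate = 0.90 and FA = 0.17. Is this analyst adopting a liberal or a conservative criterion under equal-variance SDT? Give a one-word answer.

z(H) = 1.282, z(FA) = -0.954
c = −½·(z(H) + z(FA)) = -0.164
c < 0 → liberal criterion (biased toward responding “yes”).

liberal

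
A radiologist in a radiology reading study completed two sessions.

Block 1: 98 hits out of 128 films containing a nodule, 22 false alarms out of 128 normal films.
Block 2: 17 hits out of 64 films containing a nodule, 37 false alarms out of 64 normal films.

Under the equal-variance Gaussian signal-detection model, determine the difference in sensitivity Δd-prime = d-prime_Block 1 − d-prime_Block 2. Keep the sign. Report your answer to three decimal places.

Block 1: z(0.7656) = 0.7244, z(0.1719) = -0.9467, d' = 1.6711
Block 2: z(0.2656) = -0.6262, z(0.5781) = 0.1970, d' = -0.8232
Δd' = d'_Block 1 − d'_Block 2 = 1.6711 − (-0.8232) = 2.4943
Block 1 has the higher sensitivity.

Δd-prime = 2.494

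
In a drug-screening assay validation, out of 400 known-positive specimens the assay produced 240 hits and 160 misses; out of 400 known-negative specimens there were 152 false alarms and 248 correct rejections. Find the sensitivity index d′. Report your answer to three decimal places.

d′ = 0.559

H = 240/400 = 0.6000
FA = 152/400 = 0.3800
Φ⁻¹(H) = Φ⁻¹(0.6000) = 0.2533
Φ⁻¹(FA) = Φ⁻¹(0.3800) = -0.3055
d' = z(H) − z(FA) = 0.2533 − (-0.3055) = 0.5588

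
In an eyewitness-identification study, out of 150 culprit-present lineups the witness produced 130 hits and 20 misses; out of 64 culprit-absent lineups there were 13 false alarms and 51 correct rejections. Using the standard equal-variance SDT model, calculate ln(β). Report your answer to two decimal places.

ln β = -0.27

H = 130/150 = 0.8667
FA = 13/64 = 0.2031
Φ⁻¹(0.8667) = 1.111, Φ⁻¹(0.2031) = -0.831
ln β = −½·[z(H)² − z(FA)²] = −0.5 × (1.234 − 0.691) = -0.2715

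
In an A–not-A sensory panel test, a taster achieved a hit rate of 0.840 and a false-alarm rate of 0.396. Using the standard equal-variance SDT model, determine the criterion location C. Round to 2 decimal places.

z(H) = 0.9945
z(FA) = -0.2637
c = −½·[z(H) + z(FA)] = −0.5 × (0.9945 + (-0.2637)) = -0.3654

C = -0.37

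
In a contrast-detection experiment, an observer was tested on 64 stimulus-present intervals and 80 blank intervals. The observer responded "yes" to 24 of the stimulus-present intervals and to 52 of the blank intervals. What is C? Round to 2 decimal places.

H = 24/64 = 0.3750
FA = 52/80 = 0.6500
z(H) = z(0.3750) = -0.3186
z(FA) = z(0.6500) = 0.3853
c = −½·[z(H) + z(FA)] = −0.5 × (-0.3186 + 0.3853) = -0.03335

C = -0.03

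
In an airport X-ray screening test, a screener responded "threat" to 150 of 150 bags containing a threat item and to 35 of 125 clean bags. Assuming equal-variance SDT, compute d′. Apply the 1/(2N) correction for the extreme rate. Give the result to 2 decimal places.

d′ = 3.30

The hit rate is 150/150 = 1, so apply the 1/(2N) correction: H → 1 − 1/(2·150) = 0.99667.
z(H) = z(0.99667) = 2.713
z(FA) = z(0.28000) = -0.583
d' = 2.713 − (-0.583) = 3.296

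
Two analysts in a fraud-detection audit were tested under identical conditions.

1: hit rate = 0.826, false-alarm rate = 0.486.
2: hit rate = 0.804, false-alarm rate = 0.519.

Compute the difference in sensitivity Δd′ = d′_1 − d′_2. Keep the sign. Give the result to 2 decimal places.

1: z(0.826) = 0.938, z(0.486) = -0.035, d' = 0.973
2: z(0.804) = 0.856, z(0.519) = 0.048, d' = 0.808
Δd' = d'_1 − d'_2 = 0.973 − 0.808 = 0.165
1 has the higher sensitivity.

Δd′ = 0.17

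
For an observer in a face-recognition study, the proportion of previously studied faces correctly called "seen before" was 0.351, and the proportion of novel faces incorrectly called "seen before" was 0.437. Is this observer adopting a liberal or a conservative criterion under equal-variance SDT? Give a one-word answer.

z(H) = -0.383, z(FA) = -0.159
c = −½·(z(H) + z(FA)) = 0.271
c > 0 → conservative criterion (biased toward responding “no”).

conservative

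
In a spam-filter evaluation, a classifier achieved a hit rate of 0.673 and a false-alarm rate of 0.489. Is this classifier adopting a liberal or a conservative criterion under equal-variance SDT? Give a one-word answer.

liberal

z(H) = 0.448, z(FA) = -0.028
c = −½·(z(H) + z(FA)) = -0.210
c < 0 → liberal criterion (biased toward responding “yes”).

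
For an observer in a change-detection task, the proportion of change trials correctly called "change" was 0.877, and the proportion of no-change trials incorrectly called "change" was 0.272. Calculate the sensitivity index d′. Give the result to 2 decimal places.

d′ = 1.77

z(H) = z(0.877) = 1.160
z(FA) = z(0.272) = -0.607
d' = z(H) − z(FA) = 1.160 − (-0.607) = 1.767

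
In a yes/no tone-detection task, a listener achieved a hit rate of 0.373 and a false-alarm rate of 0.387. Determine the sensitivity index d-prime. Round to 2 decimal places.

d-prime = -0.04

z(0.373) = -0.3239, z(0.387) = -0.2871
d' = z(H) − z(FA) = -0.3239 − (-0.2871) = -0.0368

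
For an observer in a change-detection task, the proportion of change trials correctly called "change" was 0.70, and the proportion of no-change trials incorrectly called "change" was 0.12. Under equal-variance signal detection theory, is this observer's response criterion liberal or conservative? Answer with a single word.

conservative

z(H) = 0.524, z(FA) = -1.175
c = −½·(z(H) + z(FA)) = 0.3255
c > 0 → conservative criterion (biased toward responding “no”).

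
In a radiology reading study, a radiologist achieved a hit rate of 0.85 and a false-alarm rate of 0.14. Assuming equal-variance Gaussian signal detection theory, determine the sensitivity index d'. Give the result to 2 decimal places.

z(H) = 1.0364
z(FA) = -1.0803
d' = z(H) − z(FA) = 1.0364 − (-1.0803) = 2.1167

d' = 2.12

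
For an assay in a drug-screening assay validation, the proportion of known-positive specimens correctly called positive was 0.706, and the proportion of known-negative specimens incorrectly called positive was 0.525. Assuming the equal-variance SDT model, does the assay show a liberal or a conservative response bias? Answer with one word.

liberal

z(H) = 0.542, z(FA) = 0.063
c = −½·(z(H) + z(FA)) = -0.3025
c < 0 → liberal criterion (biased toward responding “yes”).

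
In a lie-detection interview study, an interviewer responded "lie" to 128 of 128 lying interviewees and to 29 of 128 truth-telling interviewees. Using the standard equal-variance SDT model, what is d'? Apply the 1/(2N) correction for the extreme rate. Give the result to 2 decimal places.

d' = 3.41

The hit rate is 128/128 = 1, so apply the 1/(2N) correction: H → 1 − 1/(2·128) = 0.99609.
z(H) = z(0.99609) = 2.660
z(FA) = z(0.22656) = -0.750
d' = 2.660 − (-0.750) = 3.410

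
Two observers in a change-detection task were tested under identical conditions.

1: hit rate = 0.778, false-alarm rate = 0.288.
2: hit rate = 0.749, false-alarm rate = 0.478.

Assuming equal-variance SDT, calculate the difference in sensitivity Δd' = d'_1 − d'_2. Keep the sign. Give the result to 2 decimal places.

1: z(0.778) = 0.765, z(0.288) = -0.559, d' = 1.324
2: z(0.749) = 0.671, z(0.478) = -0.055, d' = 0.726
Δd' = d'_1 − d'_2 = 1.324 − 0.726 = 0.598
1 has the higher sensitivity.

Δd' = 0.60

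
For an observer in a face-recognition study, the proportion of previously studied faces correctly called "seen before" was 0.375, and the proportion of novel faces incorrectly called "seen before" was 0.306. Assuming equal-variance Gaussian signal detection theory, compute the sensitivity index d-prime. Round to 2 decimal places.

d-prime = 0.19

z(0.375) = -0.319, z(0.306) = -0.507
d' = z(H) − z(FA) = -0.319 − (-0.507) = 0.188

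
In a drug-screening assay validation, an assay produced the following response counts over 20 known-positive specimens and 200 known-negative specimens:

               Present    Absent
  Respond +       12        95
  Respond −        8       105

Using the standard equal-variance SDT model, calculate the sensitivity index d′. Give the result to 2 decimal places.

H = 12/20 = 0.6000
FA = 95/200 = 0.4750
z(H) = z(0.6000) = 0.2533
z(FA) = z(0.4750) = -0.0627
d' = z(H) − z(FA) = 0.2533 − (-0.0627) = 0.3160

d′ = 0.32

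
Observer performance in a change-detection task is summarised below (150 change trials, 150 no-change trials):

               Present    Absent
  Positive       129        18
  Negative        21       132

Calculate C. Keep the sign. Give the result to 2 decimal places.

C = 0.05

H = 129/150 = 0.8600
FA = 18/150 = 0.1200
Φ⁻¹(H) = Φ⁻¹(0.8600) = 1.0803
Φ⁻¹(FA) = Φ⁻¹(0.1200) = -1.1750
c = −½·[z(H) + z(FA)] = −0.5 × (1.0803 + (-1.1750)) = 0.04735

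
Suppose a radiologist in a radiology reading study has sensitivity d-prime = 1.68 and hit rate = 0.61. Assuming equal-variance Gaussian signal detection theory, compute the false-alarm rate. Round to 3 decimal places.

z(hit rate) = z(0.61) = 0.2793
z(FA) = z(H) − d' = 0.2793 − 1.68 = -1.4007
false-alarm rate = Φ(-1.4007) = 0.0807

false-alarm rate = 0.081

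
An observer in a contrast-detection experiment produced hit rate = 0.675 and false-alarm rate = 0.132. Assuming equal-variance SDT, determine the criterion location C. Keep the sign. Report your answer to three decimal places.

z(H) = z(0.675) = 0.4538
z(FA) = z(0.132) = -1.1170
c = −½·[z(H) + z(FA)] = −0.5 × (0.4538 + (-1.1170)) = 0.3316
c > 0: the observer has a conservative response bias.

C = 0.332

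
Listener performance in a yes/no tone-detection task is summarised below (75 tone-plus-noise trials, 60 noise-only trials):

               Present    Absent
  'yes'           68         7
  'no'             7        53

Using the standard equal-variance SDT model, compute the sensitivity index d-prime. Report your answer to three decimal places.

d-prime = 2.512

H = 68/75 = 0.9067
FA = 7/60 = 0.1167
z(0.9067) = 1.3207, z(0.1167) = -1.1916
d' = z(H) − z(FA) = 1.3207 − (-1.1916) = 2.5123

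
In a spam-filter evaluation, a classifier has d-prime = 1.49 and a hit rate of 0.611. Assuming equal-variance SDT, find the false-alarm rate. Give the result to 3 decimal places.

z(hit rate) = z(0.611) = 0.2819
z(FA) = z(H) − d' = 0.2819 − 1.49 = -1.2081
false-alarm rate = Φ(-1.2081) = 0.1135

false-alarm rate = 0.114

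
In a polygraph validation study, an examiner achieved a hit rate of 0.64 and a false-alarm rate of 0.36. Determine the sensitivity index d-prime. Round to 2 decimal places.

z(H) = 0.3585
z(FA) = -0.3585
d' = z(H) − z(FA) = 0.3585 − (-0.3585) = 0.7170

d-prime = 0.72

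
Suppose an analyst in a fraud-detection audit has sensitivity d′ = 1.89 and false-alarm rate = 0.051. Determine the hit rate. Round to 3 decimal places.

z(false-alarm rate) = z(0.051) = -1.6352
z(H) = z(FA) + d' = -1.6352 + 1.89 = 0.2548
hit rate = Φ(0.2548) = 0.6006

hit rate = 0.601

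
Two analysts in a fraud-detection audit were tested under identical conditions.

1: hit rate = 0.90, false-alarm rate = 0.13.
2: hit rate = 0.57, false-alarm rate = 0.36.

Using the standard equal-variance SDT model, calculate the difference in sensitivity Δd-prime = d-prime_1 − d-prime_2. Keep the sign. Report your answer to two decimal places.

1: z(0.90) = 1.282, z(0.13) = -1.126, d' = 2.408
2: z(0.57) = 0.176, z(0.36) = -0.358, d' = 0.534
Δd' = d'_1 − d'_2 = 2.408 − 0.534 = 1.874
1 has the higher sensitivity.

Δd-prime = 1.87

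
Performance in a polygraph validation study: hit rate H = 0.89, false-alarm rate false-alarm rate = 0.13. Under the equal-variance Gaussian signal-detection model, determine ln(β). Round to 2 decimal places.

Φ⁻¹(0.89) = 1.227, Φ⁻¹(0.13) = -1.126
ln β = −½·[z(H)² − z(FA)²] = −0.5 × (1.506 − 1.268) = -0.119

ln β = -0.12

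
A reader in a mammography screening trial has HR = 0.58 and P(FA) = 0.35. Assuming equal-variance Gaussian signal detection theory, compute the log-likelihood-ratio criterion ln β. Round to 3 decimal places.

z(H) = z(0.58) = 0.2019
z(FA) = z(0.35) = -0.3853
ln β = −½·[z(H)² − z(FA)²] = −0.5 × (0.0408 − 0.1485) = 0.05385

ln β = 0.054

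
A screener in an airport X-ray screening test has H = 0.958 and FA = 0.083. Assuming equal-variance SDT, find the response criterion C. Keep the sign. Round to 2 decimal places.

z(0.958) = 1.728, z(0.083) = -1.385
c = −½·[z(H) + z(FA)] = −0.5 × (1.728 + (-1.385)) = -0.1715
c < 0: the screener has a liberal response bias.

C = -0.17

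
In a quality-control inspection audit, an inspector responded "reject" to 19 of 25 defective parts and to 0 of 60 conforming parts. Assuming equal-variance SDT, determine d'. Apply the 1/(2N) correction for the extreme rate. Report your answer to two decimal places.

d' = 3.10

The false-alarm rate is 0/60 = 0, so apply the 1/(2N) correction: FA → 1/(2·60) = 0.00833.
z(H) = z(0.76000) = 0.706
z(FA) = z(0.00833) = -2.394
d' = 0.706 − (-2.394) = 3.100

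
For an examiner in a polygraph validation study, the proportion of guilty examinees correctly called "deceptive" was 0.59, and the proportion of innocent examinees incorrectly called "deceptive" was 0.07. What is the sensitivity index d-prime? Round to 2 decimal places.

z(0.59) = 0.2275, z(0.07) = -1.4758
d' = z(H) − z(FA) = 0.2275 − (-1.4758) = 1.7033

d-prime = 1.70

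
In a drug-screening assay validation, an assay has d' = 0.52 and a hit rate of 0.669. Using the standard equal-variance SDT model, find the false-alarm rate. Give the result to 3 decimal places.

false-alarm rate = 0.467

z(hit rate) = z(0.669) = 0.4372
z(FA) = z(H) − d' = 0.4372 − 0.52 = -0.0828
false-alarm rate = Φ(-0.0828) = 0.4670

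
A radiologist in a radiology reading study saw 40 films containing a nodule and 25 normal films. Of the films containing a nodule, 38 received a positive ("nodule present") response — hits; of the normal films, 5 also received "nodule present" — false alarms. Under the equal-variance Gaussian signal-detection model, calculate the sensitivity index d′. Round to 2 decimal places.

d′ = 2.49

H = 38/40 = 0.9500
FA = 5/25 = 0.2000
Φ⁻¹(0.9500) = 1.645, Φ⁻¹(0.2000) = -0.842
d' = z(H) − z(FA) = 1.645 − (-0.842) = 2.487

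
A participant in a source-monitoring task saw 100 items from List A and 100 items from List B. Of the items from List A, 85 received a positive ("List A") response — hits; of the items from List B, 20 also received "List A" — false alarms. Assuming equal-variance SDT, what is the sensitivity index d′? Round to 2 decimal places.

d′ = 1.88

H = 85/100 = 0.8500
FA = 20/100 = 0.2000
Φ⁻¹(H) = 1.0364
Φ⁻¹(FA) = -0.8416
d' = z(H) − z(FA) = 1.0364 − (-0.8416) = 1.8780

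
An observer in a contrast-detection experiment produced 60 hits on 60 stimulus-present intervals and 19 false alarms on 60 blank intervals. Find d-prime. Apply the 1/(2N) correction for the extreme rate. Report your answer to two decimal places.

d-prime = 2.87

The hit rate is 60/60 = 1, so apply the 1/(2N) correction: H → 1 − 1/(2·60) = 0.99167.
z(H) = z(0.99167) = 2.394
z(FA) = z(0.31667) = -0.477
d' = 2.394 − (-0.477) = 2.871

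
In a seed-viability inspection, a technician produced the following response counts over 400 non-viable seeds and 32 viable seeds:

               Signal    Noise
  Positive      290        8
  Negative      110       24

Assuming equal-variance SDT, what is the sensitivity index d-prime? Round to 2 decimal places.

d-prime = 1.27

H = 290/400 = 0.7250
FA = 8/32 = 0.2500
z(0.7250) = 0.5978, z(0.2500) = -0.6745
d' = z(H) − z(FA) = 0.5978 − (-0.6745) = 1.2723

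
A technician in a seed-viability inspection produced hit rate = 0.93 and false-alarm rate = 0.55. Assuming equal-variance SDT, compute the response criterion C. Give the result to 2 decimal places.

Φ⁻¹(0.93) = 1.4758, Φ⁻¹(0.55) = 0.1257
c = −½·[z(H) + z(FA)] = −0.5 × (1.4758 + 0.1257) = -0.80075
c < 0: the technician has a liberal response bias.

C = -0.80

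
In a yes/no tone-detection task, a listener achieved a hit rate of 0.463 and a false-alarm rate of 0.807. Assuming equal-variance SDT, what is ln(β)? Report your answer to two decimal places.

Φ⁻¹(0.463) = -0.093, Φ⁻¹(0.807) = 0.867
ln β = −½·[z(H)² − z(FA)²] = −0.5 × (0.009 − 0.752) = 0.3715

ln β = 0.37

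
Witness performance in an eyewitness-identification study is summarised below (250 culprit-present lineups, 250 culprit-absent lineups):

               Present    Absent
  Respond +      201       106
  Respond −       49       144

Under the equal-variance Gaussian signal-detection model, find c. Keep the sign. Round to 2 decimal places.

c = -0.33

H = 201/250 = 0.8040
FA = 106/250 = 0.4240
Φ⁻¹(H) = 0.856
Φ⁻¹(FA) = -0.192
c = −½·[z(H) + z(FA)] = −0.5 × (0.856 + (-0.192)) = -0.332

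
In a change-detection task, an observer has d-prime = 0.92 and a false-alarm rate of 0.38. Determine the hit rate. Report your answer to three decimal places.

z(false-alarm rate) = z(0.38) = -0.3055
z(H) = z(FA) + d' = -0.3055 + 0.92 = 0.6145
hit rate = Φ(0.6145) = 0.7306

hit rate = 0.731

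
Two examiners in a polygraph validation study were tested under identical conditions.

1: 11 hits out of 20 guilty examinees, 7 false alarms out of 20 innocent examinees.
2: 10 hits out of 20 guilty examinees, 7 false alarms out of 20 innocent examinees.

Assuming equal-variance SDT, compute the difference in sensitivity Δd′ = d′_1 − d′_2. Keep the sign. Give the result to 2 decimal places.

Δd′ = 0.13

1: z(0.5500) = 0.126, z(0.3500) = -0.385, d' = 0.511
2: z(0.5000) = 0.000, z(0.3500) = -0.385, d' = 0.385
Δd' = d'_1 − d'_2 = 0.511 − 0.385 = 0.126
1 has the higher sensitivity.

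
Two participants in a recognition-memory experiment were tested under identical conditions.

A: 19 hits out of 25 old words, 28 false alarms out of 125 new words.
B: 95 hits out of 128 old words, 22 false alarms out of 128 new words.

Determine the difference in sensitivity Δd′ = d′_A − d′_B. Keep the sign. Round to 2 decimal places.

A: z(0.7600) = 0.706, z(0.2240) = -0.759, d' = 1.465
B: z(0.7422) = 0.650, z(0.1719) = -0.947, d' = 1.597
Δd' = d'_A − d'_B = 1.465 − 1.597 = -0.132
B has the higher sensitivity.

Δd′ = -0.13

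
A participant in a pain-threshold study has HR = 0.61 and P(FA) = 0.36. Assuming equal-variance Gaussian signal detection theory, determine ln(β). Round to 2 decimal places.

ln β = 0.03

z(H) = 0.279
z(FA) = -0.358
ln β = −½·[z(H)² − z(FA)²] = −0.5 × (0.078 − 0.128) = 0.025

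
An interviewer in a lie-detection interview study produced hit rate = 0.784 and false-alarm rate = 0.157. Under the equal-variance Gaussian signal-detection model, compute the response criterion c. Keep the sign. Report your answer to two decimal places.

c = 0.11

z(H) = z(0.784) = 0.7858
z(FA) = z(0.157) = -1.0069
c = −½·[z(H) + z(FA)] = −0.5 × (0.7858 + (-1.0069)) = 0.11055
c > 0: the interviewer has a conservative response bias.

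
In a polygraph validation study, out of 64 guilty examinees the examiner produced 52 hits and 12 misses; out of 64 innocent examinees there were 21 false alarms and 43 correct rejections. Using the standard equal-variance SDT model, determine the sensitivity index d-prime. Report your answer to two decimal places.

H = 52/64 = 0.8125
FA = 21/64 = 0.3281
z(H) = 0.887
z(FA) = -0.445
d' = z(H) − z(FA) = 0.887 − (-0.445) = 1.332

d-prime = 1.33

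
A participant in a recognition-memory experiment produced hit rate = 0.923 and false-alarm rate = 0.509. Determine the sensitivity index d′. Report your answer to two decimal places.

z(H) = 1.426
z(FA) = 0.023
d' = z(H) − z(FA) = 1.426 − 0.023 = 1.403

d′ = 1.40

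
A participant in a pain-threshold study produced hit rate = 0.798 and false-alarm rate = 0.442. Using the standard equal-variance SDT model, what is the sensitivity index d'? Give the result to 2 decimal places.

z(H) = 0.8345
z(FA) = -0.1459
d' = z(H) − z(FA) = 0.8345 − (-0.1459) = 0.9804

d' = 0.98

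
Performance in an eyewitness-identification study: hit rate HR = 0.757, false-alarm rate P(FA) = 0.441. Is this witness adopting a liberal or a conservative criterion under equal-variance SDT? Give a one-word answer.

z(H) = 0.697, z(FA) = -0.148
c = −½·(z(H) + z(FA)) = -0.2745
c < 0 → liberal criterion (biased toward responding “yes”).

liberal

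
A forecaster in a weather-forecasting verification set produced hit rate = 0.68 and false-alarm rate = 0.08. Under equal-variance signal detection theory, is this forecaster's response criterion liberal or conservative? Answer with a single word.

z(H) = 0.468, z(FA) = -1.405
c = −½·(z(H) + z(FA)) = 0.4685
c > 0 → conservative criterion (biased toward responding “no”).

conservative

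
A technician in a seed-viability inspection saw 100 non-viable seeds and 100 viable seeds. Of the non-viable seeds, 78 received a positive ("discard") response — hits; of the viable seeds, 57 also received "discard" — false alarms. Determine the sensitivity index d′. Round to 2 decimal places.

H = 78/100 = 0.7800
FA = 57/100 = 0.5700
z(H) = 0.7722
z(FA) = 0.1764
d' = z(H) − z(FA) = 0.7722 − 0.1764 = 0.5958

d′ = 0.60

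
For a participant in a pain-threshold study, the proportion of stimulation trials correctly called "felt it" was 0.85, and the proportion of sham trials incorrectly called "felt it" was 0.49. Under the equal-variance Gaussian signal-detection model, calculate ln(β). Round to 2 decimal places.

z(0.85) = 1.036, z(0.49) = -0.025
ln β = −½·[z(H)² − z(FA)²] = −0.5 × (1.073 − 0.001) = -0.536

ln β = -0.54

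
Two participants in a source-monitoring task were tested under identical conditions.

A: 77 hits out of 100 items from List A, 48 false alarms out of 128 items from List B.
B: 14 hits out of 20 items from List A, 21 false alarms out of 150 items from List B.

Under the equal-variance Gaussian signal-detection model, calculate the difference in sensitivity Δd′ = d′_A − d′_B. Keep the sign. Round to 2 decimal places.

Δd′ = -0.55

A: z(0.7700) = 0.739, z(0.3750) = -0.319, d' = 1.058
B: z(0.7000) = 0.524, z(0.1400) = -1.080, d' = 1.604
Δd' = d'_A − d'_B = 1.058 − 1.604 = -0.546
B has the higher sensitivity.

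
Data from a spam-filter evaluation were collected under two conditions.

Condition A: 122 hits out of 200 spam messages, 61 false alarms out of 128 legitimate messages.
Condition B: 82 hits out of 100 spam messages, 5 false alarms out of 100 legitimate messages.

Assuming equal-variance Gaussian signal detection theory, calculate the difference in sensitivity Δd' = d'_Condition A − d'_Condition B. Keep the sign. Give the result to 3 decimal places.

Δd' = -2.222

Condition A: z(0.6100) = 0.2793, z(0.4766) = -0.0587, d' = 0.3380
Condition B: z(0.8200) = 0.9154, z(0.0500) = -1.6449, d' = 2.5603
Δd' = d'_Condition A − d'_Condition B = 0.3380 − 2.5603 = -2.2223
Condition B has the higher sensitivity.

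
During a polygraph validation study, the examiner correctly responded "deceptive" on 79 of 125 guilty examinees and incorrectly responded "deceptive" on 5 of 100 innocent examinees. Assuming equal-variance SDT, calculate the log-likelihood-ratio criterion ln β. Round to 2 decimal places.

ln β = 1.30

H = 79/125 = 0.6320
FA = 5/100 = 0.0500
z(H) = 0.337
z(FA) = -1.645
ln β = −½·[z(H)² − z(FA)²] = −0.5 × (0.114 − 2.706) = 1.296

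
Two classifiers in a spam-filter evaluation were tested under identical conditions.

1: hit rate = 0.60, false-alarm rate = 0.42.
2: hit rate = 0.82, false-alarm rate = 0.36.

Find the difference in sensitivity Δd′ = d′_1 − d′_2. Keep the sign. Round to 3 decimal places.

Δd′ = -0.819

1: z(0.60) = 0.2533, z(0.42) = -0.2019, d' = 0.4552
2: z(0.82) = 0.9154, z(0.36) = -0.3585, d' = 1.2739
Δd' = d'_1 − d'_2 = 0.4552 − 1.2739 = -0.8187
2 has the higher sensitivity.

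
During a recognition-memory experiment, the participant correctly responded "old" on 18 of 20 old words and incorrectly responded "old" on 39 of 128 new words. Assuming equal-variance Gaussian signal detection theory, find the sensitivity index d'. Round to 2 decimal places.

H = 18/20 = 0.9000
FA = 39/128 = 0.3047
Φ⁻¹(0.9000) = 1.282, Φ⁻¹(0.3047) = -0.511
d' = z(H) − z(FA) = 1.282 − (-0.511) = 1.793

d' = 1.79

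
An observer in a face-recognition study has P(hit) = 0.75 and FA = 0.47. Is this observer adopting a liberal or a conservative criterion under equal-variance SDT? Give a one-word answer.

liberal

z(H) = 0.674, z(FA) = -0.075
c = −½·(z(H) + z(FA)) = -0.2995
c < 0 → liberal criterion (biased toward responding “yes”).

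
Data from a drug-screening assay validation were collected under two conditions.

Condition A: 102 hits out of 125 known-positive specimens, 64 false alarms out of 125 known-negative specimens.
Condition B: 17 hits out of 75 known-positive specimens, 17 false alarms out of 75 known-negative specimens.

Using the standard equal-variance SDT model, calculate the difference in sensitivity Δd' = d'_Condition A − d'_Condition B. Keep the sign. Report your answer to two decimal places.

Condition A: z(0.8160) = 0.900, z(0.5120) = 0.030, d' = 0.870
Condition B: z(0.2267) = -0.750, z(0.2267) = -0.750, d' = 0.000
Δd' = d'_Condition A − d'_Condition B = 0.870 − 0.000 = 0.870
Condition A has the higher sensitivity.

Δd' = 0.87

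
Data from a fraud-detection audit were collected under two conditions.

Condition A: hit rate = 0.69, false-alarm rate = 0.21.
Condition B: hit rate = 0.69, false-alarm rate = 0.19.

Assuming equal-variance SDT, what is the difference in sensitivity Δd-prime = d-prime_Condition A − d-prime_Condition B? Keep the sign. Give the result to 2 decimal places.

Condition A: z(0.69) = 0.496, z(0.21) = -0.806, d' = 1.302
Condition B: z(0.69) = 0.496, z(0.19) = -0.878, d' = 1.374
Δd' = d'_Condition A − d'_Condition B = 1.302 − 1.374 = -0.072
Condition B has the higher sensitivity.

Δd-prime = -0.07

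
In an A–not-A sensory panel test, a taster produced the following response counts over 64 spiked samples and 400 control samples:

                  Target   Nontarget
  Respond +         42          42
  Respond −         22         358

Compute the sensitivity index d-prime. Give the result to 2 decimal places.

d-prime = 1.66

H = 42/64 = 0.6562
FA = 42/400 = 0.1050
z(0.6562) = 0.402, z(0.1050) = -1.254
d' = z(H) − z(FA) = 0.402 − (-1.254) = 1.656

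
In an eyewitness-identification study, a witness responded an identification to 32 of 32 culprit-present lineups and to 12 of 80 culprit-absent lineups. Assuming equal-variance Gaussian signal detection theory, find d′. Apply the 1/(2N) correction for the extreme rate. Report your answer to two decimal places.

The hit rate is 32/32 = 1, so apply the 1/(2N) correction: H → 1 − 1/(2·32) = 0.98438.
z(H) = z(0.98438) = 2.154
z(FA) = z(0.15000) = -1.036
d' = 2.154 − (-1.036) = 3.190

d′ = 3.19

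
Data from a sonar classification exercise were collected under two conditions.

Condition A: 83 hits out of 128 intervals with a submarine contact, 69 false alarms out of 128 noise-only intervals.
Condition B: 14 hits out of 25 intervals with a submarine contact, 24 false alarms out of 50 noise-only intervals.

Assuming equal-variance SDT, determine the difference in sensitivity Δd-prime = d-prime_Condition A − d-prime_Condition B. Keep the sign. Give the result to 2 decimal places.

Condition A: z(0.6484) = 0.381, z(0.5391) = 0.098, d' = 0.283
Condition B: z(0.5600) = 0.151, z(0.4800) = -0.050, d' = 0.201
Δd' = d'_Condition A − d'_Condition B = 0.283 − 0.201 = 0.082
Condition A has the higher sensitivity.

Δd-prime = 0.08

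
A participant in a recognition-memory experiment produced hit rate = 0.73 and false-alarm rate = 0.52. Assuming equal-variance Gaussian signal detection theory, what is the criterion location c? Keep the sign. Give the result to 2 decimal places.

Φ⁻¹(0.73) = 0.6128, Φ⁻¹(0.52) = 0.0502
c = −½·[z(H) + z(FA)] = −0.5 × (0.6128 + 0.0502) = -0.3315
c < 0: the participant has a liberal response bias.

c = -0.33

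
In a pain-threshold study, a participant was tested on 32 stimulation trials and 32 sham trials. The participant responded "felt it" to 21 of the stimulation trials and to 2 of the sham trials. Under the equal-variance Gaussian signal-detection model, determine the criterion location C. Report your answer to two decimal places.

H = 21/32 = 0.6562
FA = 2/32 = 0.0625
z(H) = z(0.6562) = 0.4021
z(FA) = z(0.0625) = -1.5341
c = −½·[z(H) + z(FA)] = −0.5 × (0.4021 + (-1.5341)) = 0.5660

C = 0.57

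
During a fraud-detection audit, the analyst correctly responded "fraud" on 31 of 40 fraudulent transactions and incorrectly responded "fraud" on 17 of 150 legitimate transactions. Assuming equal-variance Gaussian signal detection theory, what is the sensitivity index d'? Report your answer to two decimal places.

d' = 1.96

H = 31/40 = 0.7750
FA = 17/150 = 0.1133
z(H) = z(0.7750) = 0.7554
z(FA) = z(0.1133) = -1.2092
d' = z(H) − z(FA) = 0.7554 − (-1.2092) = 1.9646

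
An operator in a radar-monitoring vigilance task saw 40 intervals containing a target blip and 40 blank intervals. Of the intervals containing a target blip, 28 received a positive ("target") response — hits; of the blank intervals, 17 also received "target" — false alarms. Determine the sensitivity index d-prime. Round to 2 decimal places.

H = 28/40 = 0.7000
FA = 17/40 = 0.4250
z(H) = z(0.7000) = 0.524
z(FA) = z(0.4250) = -0.189
d' = z(H) − z(FA) = 0.524 − (-0.189) = 0.713

d-prime = 0.71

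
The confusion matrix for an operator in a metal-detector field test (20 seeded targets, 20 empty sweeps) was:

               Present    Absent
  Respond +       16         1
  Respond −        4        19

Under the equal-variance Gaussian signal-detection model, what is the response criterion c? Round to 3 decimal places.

H = 16/20 = 0.8000
FA = 1/20 = 0.0500
Φ⁻¹(H) = Φ⁻¹(0.8000) = 0.8416
Φ⁻¹(FA) = Φ⁻¹(0.0500) = -1.6449
c = −½·[z(H) + z(FA)] = −0.5 × (0.8416 + (-1.6449)) = 0.40165
c > 0: the operator has a conservative response bias.

c = 0.402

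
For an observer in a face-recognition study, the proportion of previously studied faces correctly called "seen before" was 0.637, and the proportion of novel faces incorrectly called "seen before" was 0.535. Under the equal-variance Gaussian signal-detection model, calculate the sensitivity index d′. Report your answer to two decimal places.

z(0.637) = 0.3505, z(0.535) = 0.0878
d' = z(H) − z(FA) = 0.3505 − 0.0878 = 0.2627

d′ = 0.26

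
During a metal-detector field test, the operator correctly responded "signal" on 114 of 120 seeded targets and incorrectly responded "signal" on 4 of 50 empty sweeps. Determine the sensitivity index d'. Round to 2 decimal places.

H = 114/120 = 0.9500
FA = 4/50 = 0.0800
z(H) = 1.6449
z(FA) = -1.4051
d' = z(H) − z(FA) = 1.6449 − (-1.4051) = 3.0500

d' = 3.05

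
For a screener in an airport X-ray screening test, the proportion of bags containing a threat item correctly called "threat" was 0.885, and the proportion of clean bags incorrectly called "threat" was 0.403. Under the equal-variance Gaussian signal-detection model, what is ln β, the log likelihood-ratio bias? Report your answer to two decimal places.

z(H) = 1.200
z(FA) = -0.246
ln β = −½·[z(H)² − z(FA)²] = −0.5 × (1.440 − 0.061) = -0.6895

ln β = -0.69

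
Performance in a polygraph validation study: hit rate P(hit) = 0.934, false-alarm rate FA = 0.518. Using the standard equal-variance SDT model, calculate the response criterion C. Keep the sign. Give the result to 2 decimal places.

z(0.934) = 1.506, z(0.518) = 0.045
c = −½·[z(H) + z(FA)] = −0.5 × (1.506 + 0.045) = -0.7755
c < 0: the examiner has a liberal response bias.

C = -0.78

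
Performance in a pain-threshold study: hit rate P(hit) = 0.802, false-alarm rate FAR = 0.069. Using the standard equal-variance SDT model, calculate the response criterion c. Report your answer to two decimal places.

c = 0.32

Φ⁻¹(H) = 0.8488
Φ⁻¹(FA) = -1.4833
c = −½·[z(H) + z(FA)] = −0.5 × (0.8488 + (-1.4833)) = 0.31725
c > 0: the participant has a conservative response bias.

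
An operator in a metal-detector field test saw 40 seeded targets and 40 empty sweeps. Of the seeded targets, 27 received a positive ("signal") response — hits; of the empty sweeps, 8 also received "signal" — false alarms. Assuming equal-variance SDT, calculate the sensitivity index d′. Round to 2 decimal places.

H = 27/40 = 0.6750
FA = 8/40 = 0.2000
Φ⁻¹(H) = 0.4538
Φ⁻¹(FA) = -0.8416
d' = z(H) − z(FA) = 0.4538 − (-0.8416) = 1.2954

d′ = 1.30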